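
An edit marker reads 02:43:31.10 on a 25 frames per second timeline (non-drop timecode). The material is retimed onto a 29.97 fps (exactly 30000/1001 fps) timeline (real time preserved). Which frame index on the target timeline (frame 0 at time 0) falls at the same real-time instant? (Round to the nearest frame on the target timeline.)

Source frame index: (2×3600 + 43×60 + 31) × 25 + 10 = 245285.
Real time: 245285 / (25) = 49057/5 s.
Target frame: (49057/5) × (30000/1001) = 294342000/1001 ≈ 294047.952 → 294048.

frame 294048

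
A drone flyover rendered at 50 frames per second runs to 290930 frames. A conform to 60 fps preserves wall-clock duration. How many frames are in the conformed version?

349116 frames

Target frames = source frames × (target rate / source rate) = 290930 × (60)/(50) = 290930 × 6/5 = 349116.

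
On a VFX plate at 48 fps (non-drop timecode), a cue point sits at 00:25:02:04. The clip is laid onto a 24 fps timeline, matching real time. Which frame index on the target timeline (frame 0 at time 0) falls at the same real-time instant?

Source frame index: (0×3600 + 25×60 + 2) × 48 + 4 = 72100.
Real time: 72100 / (48) = 18025/12 s.
Target frame: (18025/12) × (24) = 36050.

frame 36050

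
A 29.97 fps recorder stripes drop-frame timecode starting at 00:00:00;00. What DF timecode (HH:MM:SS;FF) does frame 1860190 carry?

Each 10-minute DF block holds 10 × 60 × 30 − 9 × 2 = 17982 frames. 1860190 ÷ 17982 → 103 full blocks, remainder 8044.
Within the partial block the first minute is 1800 frames and each further minute 1798, so 4 further minute boundaries passed. Total skipped labels = 18 × 103 + 2 × 4 = 1862.
Non-drop label index = 1860190 + 1862 = 1862052; at 30 labels/s that is 17:14:28:12, i.e. DF 17:14:28;12.

17:14:28;12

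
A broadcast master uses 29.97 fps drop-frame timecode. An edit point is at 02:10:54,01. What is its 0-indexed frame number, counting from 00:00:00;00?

As if non-drop at 30 labels/s: (2 × 3600 + 10 × 60 + 54) × 30 + 1 = 235621.
Minute boundaries passed: 130; those not divisible by 10: 130 − 13 = 117; dropped labels = 2 × 117 = 234.
Actual frame index = 235621 − 234 = 235387.

235387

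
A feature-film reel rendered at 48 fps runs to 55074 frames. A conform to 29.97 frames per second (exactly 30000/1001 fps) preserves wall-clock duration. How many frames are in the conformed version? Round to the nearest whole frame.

34387 frames

Frames at target rate = 55074 × (30000/1001) / (48) = 34421250/1001 ≈ 34386.863.
Nearest whole frame: 34387.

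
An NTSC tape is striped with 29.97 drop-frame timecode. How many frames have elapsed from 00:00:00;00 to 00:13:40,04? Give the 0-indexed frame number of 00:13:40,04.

As if non-drop at 30 labels/s: (0 × 3600 + 13 × 60 + 40) × 30 + 4 = 24604.
Minute boundaries passed: 13; those not divisible by 10: 13 − 1 = 12; dropped labels = 2 × 12 = 24.
Actual frame index = 24604 − 24 = 24580.

24580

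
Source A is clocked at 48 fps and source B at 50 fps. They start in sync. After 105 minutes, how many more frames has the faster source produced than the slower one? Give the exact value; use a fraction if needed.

12600 frames

105 min = 6300 s.
A emits 48 × 6300 = 302400 frames; B emits 50 × 6300 = 315000.
Difference = 12600 frames; B is ahead of A.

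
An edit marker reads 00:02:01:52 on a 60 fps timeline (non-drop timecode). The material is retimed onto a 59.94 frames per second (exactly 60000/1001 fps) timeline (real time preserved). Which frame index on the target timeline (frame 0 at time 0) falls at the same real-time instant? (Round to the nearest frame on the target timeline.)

Source frame index: (0×3600 + 2×60 + 1) × 60 + 52 = 7312.
Real time: 7312 / (60) = 1828/15 s.
Target frame: (1828/15) × (60000/1001) = 7312000/1001 ≈ 7304.695 → 7305.

frame 7305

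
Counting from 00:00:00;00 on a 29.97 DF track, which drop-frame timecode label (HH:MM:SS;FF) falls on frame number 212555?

01:58:12;09

Each 10-minute DF block holds 10 × 60 × 30 − 9 × 2 = 17982 frames. 212555 ÷ 17982 → 11 full blocks, remainder 14753.
Within the partial block the first minute is 1800 frames and each further minute 1798, so 8 further minute boundaries passed. Total skipped labels = 18 × 11 + 2 × 8 = 214.
Non-drop label index = 212555 + 214 = 212769; at 30 labels/s that is 01:58:12:09, i.e. DF 01:58:12;09.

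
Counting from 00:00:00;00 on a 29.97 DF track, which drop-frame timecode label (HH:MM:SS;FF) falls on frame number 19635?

Each 10-minute DF block holds 10 × 60 × 30 − 9 × 2 = 17982 frames. 19635 ÷ 17982 → 1 full block, remainder 1653.
Within the partial block the first minute is 1800 frames and each further minute 1798, so 0 further minute boundaries passed. Total skipped labels = 18 × 1 + 2 × 0 = 18.
Non-drop label index = 19635 + 18 = 19653; at 30 labels/s that is 00:10:55:03, i.e. DF 00:10:55;03.

00:10:55;03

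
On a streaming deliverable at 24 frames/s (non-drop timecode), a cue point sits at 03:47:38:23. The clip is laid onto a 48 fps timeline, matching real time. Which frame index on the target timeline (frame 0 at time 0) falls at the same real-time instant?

Source frame index: (3×3600 + 47×60 + 38) × 24 + 23 = 327815.
Real time: 327815 / (24) = 327815/24 s.
Target frame: (327815/24) × (48) = 655630.

frame 655630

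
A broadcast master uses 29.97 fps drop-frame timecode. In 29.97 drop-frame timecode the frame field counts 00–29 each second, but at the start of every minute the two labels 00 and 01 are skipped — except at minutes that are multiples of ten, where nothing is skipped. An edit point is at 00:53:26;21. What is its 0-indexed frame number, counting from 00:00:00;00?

Complete 10-minute blocks: 5, each 17982 frames → 89910.
Remaining 3 whole minutes in the current block: 1800 + 2 × 1798 = 5396 frames.
Within the current minute: 26 × 30 + 21 − 2 = 799 (labels ;00/;01 skipped at this minute). Total = 89910 + 5396 + 799 = 96105.

96105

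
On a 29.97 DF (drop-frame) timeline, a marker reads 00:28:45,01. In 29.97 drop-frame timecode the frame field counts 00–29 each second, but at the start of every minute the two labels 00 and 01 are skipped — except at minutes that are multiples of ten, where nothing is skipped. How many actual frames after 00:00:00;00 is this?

51699

As if non-drop at 30 labels/s: (0 × 3600 + 28 × 60 + 45) × 30 + 1 = 51751.
Minute boundaries passed: 28; those not divisible by 10: 28 − 2 = 26; dropped labels = 2 × 26 = 52.
Actual frame index = 51751 − 52 = 51699.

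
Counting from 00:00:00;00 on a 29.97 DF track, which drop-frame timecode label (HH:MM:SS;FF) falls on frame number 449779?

04:10:07;19

Each 10-minute DF block holds 10 × 60 × 30 − 9 × 2 = 17982 frames. 449779 ÷ 17982 → 25 full blocks, remainder 229.
Within the partial block the first minute is 1800 frames and each further minute 1798, so 0 further minute boundaries passed. Total skipped labels = 18 × 25 + 2 × 0 = 450.
Non-drop label index = 449779 + 450 = 450229; at 30 labels/s that is 04:10:07:19, i.e. DF 04:10:07;19.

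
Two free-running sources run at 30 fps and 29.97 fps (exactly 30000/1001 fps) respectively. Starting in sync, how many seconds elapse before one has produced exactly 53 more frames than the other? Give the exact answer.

53053/30 seconds

The gap grows by |30000/1001 − 30| = 30/1001 frames per second.
Time for a 53-frame gap: 53 ÷ (30/1001) = 53053/30 s.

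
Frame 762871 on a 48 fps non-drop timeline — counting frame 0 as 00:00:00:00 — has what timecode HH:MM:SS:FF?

04:24:53:07

762871 ÷ 48 = 15893 full seconds, remainder 7 frames.
15893 s = 4 h 24 min 53 s.
Timecode: 04:24:53:07.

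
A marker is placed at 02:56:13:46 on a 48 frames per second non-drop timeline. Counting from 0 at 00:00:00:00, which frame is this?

Total seconds to the label: (2 × 3600 + 56 × 60 + 13) = 10573.
Frame index = 10573 × 48 + 46 = 507550.

507550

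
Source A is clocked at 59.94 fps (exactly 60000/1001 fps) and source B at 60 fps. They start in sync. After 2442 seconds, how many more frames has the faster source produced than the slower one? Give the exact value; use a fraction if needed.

13320/91 frames

A emits 60000/1001 × 2442 = 13320000/91 frames; B emits 60 × 2442 = 146520.
Difference = 13320/91 frames (≈ 146.3736); B is ahead of A.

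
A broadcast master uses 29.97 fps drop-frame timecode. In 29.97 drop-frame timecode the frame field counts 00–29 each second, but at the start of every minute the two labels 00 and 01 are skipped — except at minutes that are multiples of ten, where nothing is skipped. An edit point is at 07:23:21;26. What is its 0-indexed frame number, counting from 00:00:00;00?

As if non-drop at 30 labels/s: (7 × 3600 + 23 × 60 + 21) × 30 + 26 = 798056.
Minute boundaries passed: 443; those not divisible by 10: 443 − 44 = 399; dropped labels = 2 × 399 = 798.
Actual frame index = 798056 − 798 = 797258.

797258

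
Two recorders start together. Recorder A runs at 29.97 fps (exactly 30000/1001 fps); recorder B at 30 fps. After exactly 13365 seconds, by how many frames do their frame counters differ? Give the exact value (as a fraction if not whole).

36450/91 frames

A emits 30000/1001 × 13365 = 36450000/91 frames; B emits 30 × 13365 = 400950.
Difference = 36450/91 frames (≈ 400.5495); B is ahead of A.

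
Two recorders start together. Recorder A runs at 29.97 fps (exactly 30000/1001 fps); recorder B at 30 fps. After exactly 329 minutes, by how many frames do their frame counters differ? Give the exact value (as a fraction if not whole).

329 min = 19740 s.
A emits 30000/1001 × 19740 = 84600000/143 frames; B emits 30 × 19740 = 592200.
Difference = 84600/143 frames (≈ 591.6084); B is ahead of A.

84600/143 frames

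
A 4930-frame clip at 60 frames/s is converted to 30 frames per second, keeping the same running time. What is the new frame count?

2465 frames

Frames at target rate = 4930 × (30) / (60) = 2465.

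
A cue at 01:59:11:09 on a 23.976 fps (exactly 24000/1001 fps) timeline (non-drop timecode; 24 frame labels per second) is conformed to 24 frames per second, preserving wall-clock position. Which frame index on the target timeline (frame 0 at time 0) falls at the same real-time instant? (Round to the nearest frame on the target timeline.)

frame 171805

Source frame index: (1×3600 + 59×60 + 11) × 24 + 9 = 171633.
Real time: 171633 / (24000/1001) = 57268211/8000 s.
Target frame: (57268211/8000) × (24) = 171804633/1000 ≈ 171804.633 → 171805.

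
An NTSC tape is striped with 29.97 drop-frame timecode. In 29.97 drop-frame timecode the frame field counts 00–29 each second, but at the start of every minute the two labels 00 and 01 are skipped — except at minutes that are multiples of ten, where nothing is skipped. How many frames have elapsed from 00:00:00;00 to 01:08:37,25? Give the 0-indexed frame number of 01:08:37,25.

As if non-drop at 30 labels/s: (1 × 3600 + 8 × 60 + 37) × 30 + 25 = 123535.
Minute boundaries passed: 68; those not divisible by 10: 68 − 6 = 62; dropped labels = 2 × 62 = 124.
Actual frame index = 123535 − 124 = 123411.

123411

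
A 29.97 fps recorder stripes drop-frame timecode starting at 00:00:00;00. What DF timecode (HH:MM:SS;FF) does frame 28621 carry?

00:15:54;29

Each 10-minute DF block holds 10 × 60 × 30 − 9 × 2 = 17982 frames. 28621 ÷ 17982 → 1 full block, remainder 10639.
Within the partial block the first minute is 1800 frames and each further minute 1798, so 5 further minute boundaries passed. Total skipped labels = 18 × 1 + 2 × 5 = 28.
Non-drop label index = 28621 + 28 = 28649; at 30 labels/s that is 00:15:54:29, i.e. DF 00:15:54;29.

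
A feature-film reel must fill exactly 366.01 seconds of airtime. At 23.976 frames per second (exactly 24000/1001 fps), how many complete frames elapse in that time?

Frames = 366.01 × 24000/1001 = 8784240/1001 ≈ 8775.4645.
Complete frames: 8775.

8775 frames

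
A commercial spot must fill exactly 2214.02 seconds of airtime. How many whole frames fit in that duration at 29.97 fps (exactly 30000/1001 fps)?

66354 frames

Frames = 2214.02 × 30000/1001 = 66420600/1001 ≈ 66354.2458.
Complete frames: 66354.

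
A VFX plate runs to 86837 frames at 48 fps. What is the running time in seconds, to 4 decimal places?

Running time = 86837 × 1/48 = 86837/48 s ≈ 1809.1042 s.

1809.1042 seconds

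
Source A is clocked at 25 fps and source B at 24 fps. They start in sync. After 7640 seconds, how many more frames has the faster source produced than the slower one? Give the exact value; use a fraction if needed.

A emits 25 × 7640 = 191000 frames; B emits 24 × 7640 = 183360.
Difference = 7640 frames; B is behind A.

7640 frames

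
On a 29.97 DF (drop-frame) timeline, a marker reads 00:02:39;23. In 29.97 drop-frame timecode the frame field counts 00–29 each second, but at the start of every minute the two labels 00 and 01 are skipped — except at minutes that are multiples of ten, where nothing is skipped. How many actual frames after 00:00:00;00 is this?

As if non-drop at 30 labels/s: (0 × 3600 + 2 × 60 + 39) × 30 + 23 = 4793.
Minute boundaries passed: 2; those not divisible by 10: 2 − 0 = 2; dropped labels = 2 × 2 = 4.
Actual frame index = 4793 − 4 = 4789.

4789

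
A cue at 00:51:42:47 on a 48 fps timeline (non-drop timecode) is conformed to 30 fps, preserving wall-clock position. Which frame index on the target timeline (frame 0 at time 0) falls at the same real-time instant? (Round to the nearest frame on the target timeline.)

frame 93089

Source frame index: (0×3600 + 51×60 + 42) × 48 + 47 = 148943.
Real time: 148943 / (48) = 148943/48 s.
Target frame: (148943/48) × (30) = 744715/8 ≈ 93089.375 → 93089.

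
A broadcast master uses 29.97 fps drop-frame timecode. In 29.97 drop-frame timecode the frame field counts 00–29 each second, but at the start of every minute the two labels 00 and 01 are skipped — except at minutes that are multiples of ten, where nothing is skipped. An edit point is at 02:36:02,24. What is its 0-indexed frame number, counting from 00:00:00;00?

Complete 10-minute blocks: 15, each 17982 frames → 269730.
Remaining 6 whole minutes in the current block: 1800 + 5 × 1798 = 10790 frames.
Within the current minute: 2 × 30 + 24 − 2 = 82 (labels ;00/;01 skipped at this minute). Total = 269730 + 10790 + 82 = 280602.

280602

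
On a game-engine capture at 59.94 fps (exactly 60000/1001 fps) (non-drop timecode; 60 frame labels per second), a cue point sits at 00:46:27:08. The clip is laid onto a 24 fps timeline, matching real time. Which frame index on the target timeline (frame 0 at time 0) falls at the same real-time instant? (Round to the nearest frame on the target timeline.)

Source frame index: (0×3600 + 46×60 + 27) × 60 + 8 = 167228.
Real time: 167228 / (60000/1001) = 41848807/15000 s.
Target frame: (41848807/15000) × (24) = 41848807/625 ≈ 66958.091 → 66958.

frame 66958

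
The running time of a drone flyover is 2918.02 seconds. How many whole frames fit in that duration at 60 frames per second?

175081 frames

Frames = 2918.02 × 60 = 875406/5 ≈ 175081.2000.
Complete frames: 175081.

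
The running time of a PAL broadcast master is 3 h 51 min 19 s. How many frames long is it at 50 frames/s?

3 h 51 min 19 s = 13879 s.
Frames = 13879 × 50 = 693950.

693950 frames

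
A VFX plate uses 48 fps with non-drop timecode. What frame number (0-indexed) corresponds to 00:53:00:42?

frame 152682

Total seconds to the label: (0 × 3600 + 53 × 60 + 0) = 3180.
Frame index = 3180 × 48 + 42 = 152682.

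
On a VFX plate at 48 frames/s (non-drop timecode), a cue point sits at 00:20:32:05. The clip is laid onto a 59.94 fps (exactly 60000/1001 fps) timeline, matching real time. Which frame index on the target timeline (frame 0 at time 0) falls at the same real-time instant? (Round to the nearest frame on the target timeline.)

Source frame index: (0×3600 + 20×60 + 32) × 48 + 5 = 59141.
Real time: 59141 / (48) = 59141/48 s.
Target frame: (59141/48) × (60000/1001) = 73926250/1001 ≈ 73852.398 → 73852.

frame 73852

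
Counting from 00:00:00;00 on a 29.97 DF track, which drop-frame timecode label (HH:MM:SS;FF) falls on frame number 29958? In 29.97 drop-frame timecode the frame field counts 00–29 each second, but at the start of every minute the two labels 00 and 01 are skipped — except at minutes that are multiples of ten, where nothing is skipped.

Each 10-minute DF block holds 10 × 60 × 30 − 9 × 2 = 17982 frames. 29958 ÷ 17982 → 1 full block, remainder 11976.
Within the partial block the first minute is 1800 frames and each further minute 1798, so 6 further minute boundaries passed. Total skipped labels = 18 × 1 + 2 × 6 = 30.
Non-drop label index = 29958 + 30 = 29988; at 30 labels/s that is 00:16:39:18, i.e. DF 00:16:39;18.

00:16:39;18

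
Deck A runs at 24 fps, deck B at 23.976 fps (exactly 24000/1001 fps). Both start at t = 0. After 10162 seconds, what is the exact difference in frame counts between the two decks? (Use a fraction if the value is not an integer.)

A emits 24 × 10162 = 243888 frames; B emits 24000/1001 × 10162 = 243888000/1001.
Difference = 243888/1001 frames (≈ 243.6444); B is behind A.

243888/1001 frames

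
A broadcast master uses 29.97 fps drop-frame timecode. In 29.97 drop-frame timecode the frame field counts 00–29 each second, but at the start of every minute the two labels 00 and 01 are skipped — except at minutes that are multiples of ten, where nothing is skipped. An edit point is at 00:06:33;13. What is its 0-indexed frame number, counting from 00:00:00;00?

Complete 10-minute blocks: 0, each 17982 frames → 0.
Remaining 6 whole minutes in the current block: 1800 + 5 × 1798 = 10790 frames.
Within the current minute: 33 × 30 + 13 − 2 = 1001 (labels ;00/;01 skipped at this minute). Total = 0 + 10790 + 1001 = 11791.

11791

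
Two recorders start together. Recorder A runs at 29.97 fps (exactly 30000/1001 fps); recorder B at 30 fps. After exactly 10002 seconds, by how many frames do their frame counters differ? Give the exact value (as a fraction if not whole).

300060/1001 frames

A emits 30000/1001 × 10002 = 300060000/1001 frames; B emits 30 × 10002 = 300060.
Difference = 300060/1001 frames (≈ 299.7602); B is ahead of A.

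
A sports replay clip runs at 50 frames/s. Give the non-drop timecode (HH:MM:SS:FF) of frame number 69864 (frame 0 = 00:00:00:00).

69864 ÷ 50 = 1397 full seconds, remainder 14 frames.
1397 s = 0 h 23 min 17 s.
Timecode: 00:23:17:14.

00:23:17:14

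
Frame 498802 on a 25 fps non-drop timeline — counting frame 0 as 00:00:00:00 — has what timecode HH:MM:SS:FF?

498802 ÷ 25 = 19952 full seconds, remainder 2 frames.
19952 s = 5 h 32 min 32 s.
Timecode: 05:32:32:02.

05:32:32:02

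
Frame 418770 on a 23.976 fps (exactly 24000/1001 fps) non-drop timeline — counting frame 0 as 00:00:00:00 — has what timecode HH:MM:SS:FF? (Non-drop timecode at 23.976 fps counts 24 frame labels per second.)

04:50:48:18

418770 ÷ 24 = 17448 full seconds, remainder 18 frames.
17448 s = 4 h 50 min 48 s.
Timecode: 04:50:48:18.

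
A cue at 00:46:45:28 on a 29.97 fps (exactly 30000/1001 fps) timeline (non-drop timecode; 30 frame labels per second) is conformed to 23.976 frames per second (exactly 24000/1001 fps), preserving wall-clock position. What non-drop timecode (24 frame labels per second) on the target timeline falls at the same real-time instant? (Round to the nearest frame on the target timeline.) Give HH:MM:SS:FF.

Source frame index: (0×3600 + 46×60 + 45) × 30 + 28 = 84178.
Real time: 84178 / (30000/1001) = 42131089/15000 s.
Target frame: (42131089/15000) × (24000/1001) = 336712/5 ≈ 67342.400 → 67342.
At 24 labels/s: frame 67342 → 00:46:45:22.

00:46:45:22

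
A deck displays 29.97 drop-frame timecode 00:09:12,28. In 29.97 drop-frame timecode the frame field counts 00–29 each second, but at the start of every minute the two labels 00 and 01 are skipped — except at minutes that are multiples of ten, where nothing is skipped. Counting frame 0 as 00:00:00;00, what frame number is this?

As if non-drop at 30 labels/s: (0 × 3600 + 9 × 60 + 12) × 30 + 28 = 16588.
Minute boundaries passed: 9; those not divisible by 10: 9 − 0 = 9; dropped labels = 2 × 9 = 18.
Actual frame index = 16588 − 18 = 16570.

16570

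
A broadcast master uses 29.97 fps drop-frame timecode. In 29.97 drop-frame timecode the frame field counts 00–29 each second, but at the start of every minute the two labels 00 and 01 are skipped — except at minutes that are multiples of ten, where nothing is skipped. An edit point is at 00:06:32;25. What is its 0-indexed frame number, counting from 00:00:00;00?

11773

As if non-drop at 30 labels/s: (0 × 3600 + 6 × 60 + 32) × 30 + 25 = 11785.
Minute boundaries passed: 6; those not divisible by 10: 6 − 0 = 6; dropped labels = 2 × 6 = 12.
Actual frame index = 11785 − 12 = 11773.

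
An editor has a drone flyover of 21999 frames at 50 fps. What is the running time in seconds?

439.98 seconds

Running time = 21999 / (50) = 439.98 s.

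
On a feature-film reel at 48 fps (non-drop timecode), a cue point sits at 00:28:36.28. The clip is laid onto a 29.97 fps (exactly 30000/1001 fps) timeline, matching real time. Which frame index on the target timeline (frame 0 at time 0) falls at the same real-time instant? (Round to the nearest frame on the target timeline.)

Source frame index: (0×3600 + 28×60 + 36) × 48 + 28 = 82396.
Real time: 82396 / (48) = 20599/12 s.
Target frame: (20599/12) × (30000/1001) = 51497500/1001 ≈ 51446.054 → 51446.

frame 51446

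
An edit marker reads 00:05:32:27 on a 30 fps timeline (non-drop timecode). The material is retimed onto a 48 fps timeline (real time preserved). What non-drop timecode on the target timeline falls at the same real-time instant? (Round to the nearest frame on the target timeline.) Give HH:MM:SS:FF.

00:05:32:43

Source frame index: (0×3600 + 5×60 + 32) × 30 + 27 = 9987.
Real time: 9987 / (30) = 3329/10 s.
Target frame: (3329/10) × (48) = 79896/5 ≈ 15979.200 → 15979.
At 48 labels/s: frame 15979 → 00:05:32:43.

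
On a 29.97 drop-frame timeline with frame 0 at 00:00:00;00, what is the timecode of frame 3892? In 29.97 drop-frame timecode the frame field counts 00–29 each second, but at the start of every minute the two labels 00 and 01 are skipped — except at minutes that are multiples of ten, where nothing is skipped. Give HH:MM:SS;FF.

Each 10-minute DF block holds 10 × 60 × 30 − 9 × 2 = 17982 frames. 3892 ÷ 17982 → 0 full blocks, remainder 3892.
Within the partial block the first minute is 1800 frames and each further minute 1798, so 2 further minute boundaries passed. Total skipped labels = 18 × 0 + 2 × 2 = 4.
Non-drop label index = 3892 + 4 = 3896; at 30 labels/s that is 00:02:09:26, i.e. DF 00:02:09;26.

00:02:09;26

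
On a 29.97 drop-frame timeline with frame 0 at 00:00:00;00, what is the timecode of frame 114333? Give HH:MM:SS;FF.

01:03:34;27

Ten DF minutes hold 17982 frames, so frame 114333 lies in block 6 (frames 107892–125873) with 6441 frames into that block.
The block's first minute is 1800 frames and the rest 1798 each; 6441 frames reaches minute 3, so 6 × 18 + 3 × 2 = 114 labels have been skipped so far.
Adding those back, label number 114333 + 114 = 114447 at 30 labels/s is 3814 s + 27 f = 1 h 3 min 34 s frame 27, i.e. 01:03:34;27.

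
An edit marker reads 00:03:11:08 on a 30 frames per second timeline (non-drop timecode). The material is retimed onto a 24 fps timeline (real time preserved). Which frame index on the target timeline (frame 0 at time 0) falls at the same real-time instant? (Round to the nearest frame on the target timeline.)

Source frame index: (0×3600 + 3×60 + 11) × 30 + 8 = 5738.
Real time: 5738 / (30) = 2869/15 s.
Target frame: (2869/15) × (24) = 22952/5 ≈ 4590.400 → 4590.

frame 4590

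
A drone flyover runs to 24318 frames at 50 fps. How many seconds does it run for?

486.36 seconds

Running time = 24318 / (50) = 486.36 s.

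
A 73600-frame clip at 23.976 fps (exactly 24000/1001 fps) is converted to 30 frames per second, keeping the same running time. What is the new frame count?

Target frames = source frames × (target rate / source rate) = 73600 × (30)/(24000/1001) = 73600 × 1001/800 = 92092.

92092 frames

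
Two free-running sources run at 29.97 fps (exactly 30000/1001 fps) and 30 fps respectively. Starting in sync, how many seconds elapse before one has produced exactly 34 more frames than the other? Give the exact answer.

The gap grows by |30 − 30000/1001| = 30/1001 frames per second.
Time for a 34-frame gap: 34 ÷ (30/1001) = 17017/15 s.

17017/15 seconds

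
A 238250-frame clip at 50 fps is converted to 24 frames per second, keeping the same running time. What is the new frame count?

114360 frames

Target frames = source frames × (target rate / source rate) = 238250 × (24)/(50) = 238250 × 12/25 = 114360.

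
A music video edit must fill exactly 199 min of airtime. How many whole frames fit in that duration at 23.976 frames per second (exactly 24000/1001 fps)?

286273 frames

199 min = 11940 s.
Frames = 11940 × 24000/1001 = 286560000/1001 ≈ 286273.7263.
Complete frames: 286273.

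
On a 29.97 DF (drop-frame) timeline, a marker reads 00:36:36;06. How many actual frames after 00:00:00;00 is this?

65820

Complete 10-minute blocks: 3, each 17982 frames → 53946.
Remaining 6 whole minutes in the current block: 1800 + 5 × 1798 = 10790 frames.
Within the current minute: 36 × 30 + 6 − 2 = 1084 (labels ;00/;01 skipped at this minute). Total = 53946 + 10790 + 1084 = 65820.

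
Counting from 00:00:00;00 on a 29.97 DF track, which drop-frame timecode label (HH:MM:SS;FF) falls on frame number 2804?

Ten DF minutes hold 17982 frames, so frame 2804 lies in block 0 (frames 0–17981) with 2804 frames into that block.
The block's first minute is 1800 frames and the rest 1798 each; 2804 frames reaches minute 1, so 0 × 18 + 1 × 2 = 2 labels have been skipped so far.
Adding those back, label number 2804 + 2 = 2806 at 30 labels/s is 93 s + 16 f = 0 h 1 min 33 s frame 16, i.e. 00:01:33;16.

00:01:33;16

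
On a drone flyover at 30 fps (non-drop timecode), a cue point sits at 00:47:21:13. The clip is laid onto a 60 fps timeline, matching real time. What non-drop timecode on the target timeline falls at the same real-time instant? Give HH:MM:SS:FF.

00:47:21:26

Source frame index: (0×3600 + 47×60 + 21) × 30 + 13 = 85243.
Real time: 85243 / (30) = 85243/30 s.
Target frame: (85243/30) × (60) = 170486.
At 60 labels/s: frame 170486 → 00:47:21:26.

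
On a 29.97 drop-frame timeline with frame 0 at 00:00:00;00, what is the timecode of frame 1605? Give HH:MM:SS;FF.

00:00:53;15

Ten DF minutes hold 17982 frames, so frame 1605 lies in block 0 (frames 0–17981) with 1605 frames into that block.
The block's first minute is 1800 frames and the rest 1798 each; 1605 frames reaches minute 0, so 0 × 18 + 0 × 2 = 0 labels have been skipped so far.
Adding those back, label number 1605 + 0 = 1605 at 30 labels/s is 53 s + 15 f = 0 h 0 min 53 s frame 15, i.e. 00:00:53;15.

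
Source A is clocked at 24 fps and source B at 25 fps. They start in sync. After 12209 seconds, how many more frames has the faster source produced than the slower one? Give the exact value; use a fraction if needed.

12209 frames

A emits 24 × 12209 = 293016 frames; B emits 25 × 12209 = 305225.
Difference = 12209 frames; B is ahead of A.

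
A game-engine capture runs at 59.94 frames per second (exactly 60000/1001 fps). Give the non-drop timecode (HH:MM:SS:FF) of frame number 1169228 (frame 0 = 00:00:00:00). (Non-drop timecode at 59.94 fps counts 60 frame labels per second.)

05:24:47:08

1169228 ÷ 60 = 19487 full seconds, remainder 8 frames.
19487 s = 5 h 24 min 47 s.
Timecode: 05:24:47:08.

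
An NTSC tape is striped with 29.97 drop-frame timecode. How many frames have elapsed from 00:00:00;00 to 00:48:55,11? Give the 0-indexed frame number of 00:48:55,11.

87973

As if non-drop at 30 labels/s: (0 × 3600 + 48 × 60 + 55) × 30 + 11 = 88061.
Minute boundaries passed: 48; those not divisible by 10: 48 − 4 = 44; dropped labels = 2 × 44 = 88.
Actual frame index = 88061 − 88 = 87973.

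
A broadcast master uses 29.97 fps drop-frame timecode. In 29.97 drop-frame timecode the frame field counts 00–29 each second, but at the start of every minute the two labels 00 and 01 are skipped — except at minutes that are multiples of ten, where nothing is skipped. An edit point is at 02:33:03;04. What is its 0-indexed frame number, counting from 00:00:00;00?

As if non-drop at 30 labels/s: (2 × 3600 + 33 × 60 + 3) × 30 + 4 = 275494.
Minute boundaries passed: 153; those not divisible by 10: 153 − 15 = 138; dropped labels = 2 × 138 = 276.
Actual frame index = 275494 − 276 = 275218.

275218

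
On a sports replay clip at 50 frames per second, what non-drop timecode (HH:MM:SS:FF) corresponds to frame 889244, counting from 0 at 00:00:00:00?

04:56:24:44

889244 ÷ 50 = 17784 full seconds, remainder 44 frames.
17784 s = 4 h 56 min 24 s.
Timecode: 04:56:24:44.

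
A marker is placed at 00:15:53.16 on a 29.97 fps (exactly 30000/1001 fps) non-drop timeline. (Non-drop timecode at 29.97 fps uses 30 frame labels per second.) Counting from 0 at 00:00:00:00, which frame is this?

Total seconds to the label: (0 × 3600 + 15 × 60 + 53) = 953.
Frame index = 953 × 30 + 16 = 28606.

frame 28606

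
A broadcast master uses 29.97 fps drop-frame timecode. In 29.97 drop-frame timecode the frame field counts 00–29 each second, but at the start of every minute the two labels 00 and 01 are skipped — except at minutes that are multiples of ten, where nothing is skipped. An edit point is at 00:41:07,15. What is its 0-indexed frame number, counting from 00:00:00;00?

73951

As if non-drop at 30 labels/s: (0 × 3600 + 41 × 60 + 7) × 30 + 15 = 74025.
Minute boundaries passed: 41; those not divisible by 10: 41 − 4 = 37; dropped labels = 2 × 37 = 74.
Actual frame index = 74025 − 74 = 73951.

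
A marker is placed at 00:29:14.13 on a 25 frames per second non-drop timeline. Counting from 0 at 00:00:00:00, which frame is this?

frame 43863

Total seconds to the label: (0 × 3600 + 29 × 60 + 14) = 1754.
Frame index = 1754 × 25 + 13 = 43863.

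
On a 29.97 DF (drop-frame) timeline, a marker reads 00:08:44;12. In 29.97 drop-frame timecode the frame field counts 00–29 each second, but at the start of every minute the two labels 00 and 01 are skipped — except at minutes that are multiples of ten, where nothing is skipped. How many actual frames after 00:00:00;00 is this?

15716

As if non-drop at 30 labels/s: (0 × 3600 + 8 × 60 + 44) × 30 + 12 = 15732.
Minute boundaries passed: 8; those not divisible by 10: 8 − 0 = 8; dropped labels = 2 × 8 = 16.
Actual frame index = 15732 − 16 = 15716.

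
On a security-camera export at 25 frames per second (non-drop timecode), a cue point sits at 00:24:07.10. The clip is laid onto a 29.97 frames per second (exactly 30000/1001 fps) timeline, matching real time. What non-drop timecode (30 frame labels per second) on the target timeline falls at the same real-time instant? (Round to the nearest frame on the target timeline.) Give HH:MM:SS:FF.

Source frame index: (0×3600 + 24×60 + 7) × 25 + 10 = 36185.
Real time: 36185 / (25) = 7237/5 s.
Target frame: (7237/5) × (30000/1001) = 43422000/1001 ≈ 43378.621 → 43379.
At 30 labels/s: frame 43379 → 00:24:05:29.

00:24:05:29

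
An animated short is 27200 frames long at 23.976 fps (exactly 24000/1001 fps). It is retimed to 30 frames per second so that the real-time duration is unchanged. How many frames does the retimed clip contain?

Target frames = source frames × (target rate / source rate) = 27200 × (30)/(24000/1001) = 27200 × 1001/800 = 34034.

34034 frames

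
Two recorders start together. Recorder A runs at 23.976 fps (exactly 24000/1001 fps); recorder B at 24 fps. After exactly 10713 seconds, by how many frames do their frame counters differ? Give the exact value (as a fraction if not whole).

257112/1001 frames

A emits 24000/1001 × 10713 = 257112000/1001 frames; B emits 24 × 10713 = 257112.
Difference = 257112/1001 frames (≈ 256.8551); B is ahead of A.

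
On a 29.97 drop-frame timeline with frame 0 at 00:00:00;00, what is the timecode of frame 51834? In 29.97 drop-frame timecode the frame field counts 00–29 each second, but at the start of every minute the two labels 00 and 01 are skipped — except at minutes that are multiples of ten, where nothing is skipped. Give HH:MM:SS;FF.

00:28:49;16

Each 10-minute DF block holds 10 × 60 × 30 − 9 × 2 = 17982 frames. 51834 ÷ 17982 → 2 full blocks, remainder 15870.
Within the partial block the first minute is 1800 frames and each further minute 1798, so 8 further minute boundaries passed. Total skipped labels = 18 × 2 + 2 × 8 = 52.
Non-drop label index = 51834 + 52 = 51886; at 30 labels/s that is 00:28:49:16, i.e. DF 00:28:49;16.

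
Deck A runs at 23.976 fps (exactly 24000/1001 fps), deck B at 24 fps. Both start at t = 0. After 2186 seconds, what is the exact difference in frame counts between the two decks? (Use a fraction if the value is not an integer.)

A emits 24000/1001 × 2186 = 52464000/1001 frames; B emits 24 × 2186 = 52464.
Difference = 52464/1001 frames (≈ 52.4116); B is ahead of A.

52464/1001 frames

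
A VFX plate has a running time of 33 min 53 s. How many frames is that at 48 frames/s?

33 min 53 s = 2033 s.
Frames = 2033 × 48 = 97584.

97584 frames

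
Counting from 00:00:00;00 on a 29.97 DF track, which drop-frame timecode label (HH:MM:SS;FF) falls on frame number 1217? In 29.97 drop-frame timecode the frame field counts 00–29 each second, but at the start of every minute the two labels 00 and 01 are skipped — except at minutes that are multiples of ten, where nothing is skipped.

00:00:40;17

Ten DF minutes hold 17982 frames, so frame 1217 lies in block 0 (frames 0–17981) with 1217 frames into that block.
The block's first minute is 1800 frames and the rest 1798 each; 1217 frames reaches minute 0, so 0 × 18 + 0 × 2 = 0 labels have been skipped so far.
Adding those back, label number 1217 + 0 = 1217 at 30 labels/s is 40 s + 17 f = 0 h 0 min 40 s frame 17, i.e. 00:00:40;17.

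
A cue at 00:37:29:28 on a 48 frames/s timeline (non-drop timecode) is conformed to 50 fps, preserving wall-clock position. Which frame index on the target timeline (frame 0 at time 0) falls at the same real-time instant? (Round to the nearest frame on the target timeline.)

Source frame index: (0×3600 + 37×60 + 29) × 48 + 28 = 107980.
Real time: 107980 / (48) = 26995/12 s.
Target frame: (26995/12) × (50) = 674875/6 ≈ 112479.167 → 112479.

frame 112479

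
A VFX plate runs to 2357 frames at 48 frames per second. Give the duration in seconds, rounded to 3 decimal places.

49.104 seconds

Running time = 2357 × 1/48 = 2357/48 s ≈ 49.104 s.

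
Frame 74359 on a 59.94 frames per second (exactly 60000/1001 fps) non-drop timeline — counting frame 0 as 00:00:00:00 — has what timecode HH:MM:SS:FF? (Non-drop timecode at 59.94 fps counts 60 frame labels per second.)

00:20:39:19

74359 ÷ 60 = 1239 full seconds, remainder 19 frames.
1239 s = 0 h 20 min 39 s.
Timecode: 00:20:39:19.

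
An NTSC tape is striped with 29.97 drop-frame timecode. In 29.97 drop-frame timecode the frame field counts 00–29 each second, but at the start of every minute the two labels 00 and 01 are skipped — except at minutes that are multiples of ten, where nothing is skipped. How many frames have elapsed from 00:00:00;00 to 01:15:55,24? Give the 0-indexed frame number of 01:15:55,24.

136538

Complete 10-minute blocks: 7, each 17982 frames → 125874.
Remaining 5 whole minutes in the current block: 1800 + 4 × 1798 = 8992 frames.
Within the current minute: 55 × 30 + 24 − 2 = 1672 (labels ;00/;01 skipped at this minute). Total = 125874 + 8992 + 1672 = 136538.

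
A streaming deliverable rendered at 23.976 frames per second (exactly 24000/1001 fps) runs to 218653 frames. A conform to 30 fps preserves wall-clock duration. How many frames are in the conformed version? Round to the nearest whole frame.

Frames at target rate = 218653 × (30) / (24000/1001) = 218871653/800 ≈ 273589.566.
Nearest whole frame: 273590.

273590 frames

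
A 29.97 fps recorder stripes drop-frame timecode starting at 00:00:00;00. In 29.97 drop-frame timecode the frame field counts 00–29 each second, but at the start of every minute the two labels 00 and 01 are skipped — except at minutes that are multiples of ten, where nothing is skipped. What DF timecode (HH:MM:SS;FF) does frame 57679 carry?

Ten DF minutes hold 17982 frames, so frame 57679 lies in block 3 (frames 53946–71927) with 3733 frames into that block.
The block's first minute is 1800 frames and the rest 1798 each; 3733 frames reaches minute 2, so 3 × 18 + 2 × 2 = 58 labels have been skipped so far.
Adding those back, label number 57679 + 58 = 57737 at 30 labels/s is 1924 s + 17 f = 0 h 32 min 4 s frame 17, i.e. 00:32:04;17.

00:32:04;17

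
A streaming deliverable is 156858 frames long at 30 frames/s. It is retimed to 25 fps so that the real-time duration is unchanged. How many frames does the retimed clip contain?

130715 frames

Frames at target rate = 156858 × (25) / (30) = 130715.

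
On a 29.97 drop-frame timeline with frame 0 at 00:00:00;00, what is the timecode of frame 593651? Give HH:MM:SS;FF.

Ten DF minutes hold 17982 frames, so frame 593651 lies in block 33 (frames 593406–611387) with 245 frames into that block.
The block's first minute is 1800 frames and the rest 1798 each; 245 frames reaches minute 0, so 33 × 18 + 0 × 2 = 594 labels have been skipped so far.
Adding those back, label number 593651 + 594 = 594245 at 30 labels/s is 19808 s + 5 f = 5 h 30 min 8 s frame 5, i.e. 05:30:08;05.

05:30:08;05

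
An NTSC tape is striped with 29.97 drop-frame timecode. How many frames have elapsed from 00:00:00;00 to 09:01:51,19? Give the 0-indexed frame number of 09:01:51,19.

As if non-drop at 30 labels/s: (9 × 3600 + 1 × 60 + 51) × 30 + 19 = 975349.
Minute boundaries passed: 541; those not divisible by 10: 541 − 54 = 487; dropped labels = 2 × 487 = 974.
Actual frame index = 975349 − 974 = 974375.

974375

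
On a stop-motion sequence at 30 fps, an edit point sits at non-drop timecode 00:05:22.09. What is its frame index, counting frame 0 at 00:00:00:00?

Total seconds to the label: (0 × 3600 + 5 × 60 + 22) = 322.
Frame index = 322 × 30 + 9 = 9669.

frame 9669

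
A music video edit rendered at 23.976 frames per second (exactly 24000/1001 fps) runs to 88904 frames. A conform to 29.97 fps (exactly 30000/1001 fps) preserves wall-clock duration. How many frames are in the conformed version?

111130 frames

Target frames = source frames × (target rate / source rate) = 88904 × (30000/1001)/(24000/1001) = 88904 × 5/4 = 111130.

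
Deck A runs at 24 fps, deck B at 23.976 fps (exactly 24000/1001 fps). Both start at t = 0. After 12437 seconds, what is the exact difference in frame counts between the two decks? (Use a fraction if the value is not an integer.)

A emits 24 × 12437 = 298488 frames; B emits 24000/1001 × 12437 = 298488000/1001.
Difference = 298488/1001 frames (≈ 298.1898); B is behind A.

298488/1001 frames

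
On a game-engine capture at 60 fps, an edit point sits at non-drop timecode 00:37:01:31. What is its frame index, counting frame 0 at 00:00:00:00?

frame 133291

Total seconds to the label: (0 × 3600 + 37 × 60 + 1) = 2221.
Frame index = 2221 × 60 + 31 = 133291.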